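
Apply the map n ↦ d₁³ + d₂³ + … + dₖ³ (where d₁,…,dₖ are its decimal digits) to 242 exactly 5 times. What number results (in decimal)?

737

242 → 2³ + 4³ + 2³ = 8 + 64 + 8 = 80
80 → 8³ + 0³ = 512 + 0 = 512
512 → 5³ + 1³ + 2³ = 125 + 1 + 8 = 134
134 → 1³ + 3³ + 4³ = 1 + 27 + 64 = 92
92 → 9³ + 2³ = 729 + 8 = 737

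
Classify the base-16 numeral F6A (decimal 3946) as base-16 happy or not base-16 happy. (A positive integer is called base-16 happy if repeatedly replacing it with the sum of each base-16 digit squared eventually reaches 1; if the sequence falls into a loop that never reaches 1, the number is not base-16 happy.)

3946 = (15,6,10)_16 → 15² + 6² + 10² = 225 + 36 + 100 = 361
361 = (1,6,9)_16 → 1² + 6² + 9² = 1 + 36 + 81 = 118
118 = (7,6)_16 → 7² + 6² = 49 + 36 = 85
85 = (5,5)_16 → 5² + 5² = 25 + 25 = 50
50 = (3,2)_16 → 3² + 2² = 9 + 4 = 13
13 = (13)_16 → 13² = 169
169 = (10,9)_16 → 10² + 9² = 100 + 81 = 181
181 = (11,5)_16 → 11² + 5² = 121 + 25 = 146
146 = (9,2)_16 → 9² + 2² = 81 + 4 = 85  — 85 already seen; the sequence cycles without reaching 1.

not base-16 happy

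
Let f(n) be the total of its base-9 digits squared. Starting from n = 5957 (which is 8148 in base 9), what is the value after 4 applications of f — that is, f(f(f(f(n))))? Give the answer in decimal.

5957 = (8,1,4,8)_9 → 8² + 1² + 4² + 8² = 64 + 1 + 16 + 64 = 145
145 = (1,7,1)_9 → 1² + 7² + 1² = 1 + 49 + 1 = 51
51 = (5,6)_9 → 5² + 6² = 25 + 36 = 61
61 = (6,7)_9 → 6² + 7² = 36 + 49 = 85

85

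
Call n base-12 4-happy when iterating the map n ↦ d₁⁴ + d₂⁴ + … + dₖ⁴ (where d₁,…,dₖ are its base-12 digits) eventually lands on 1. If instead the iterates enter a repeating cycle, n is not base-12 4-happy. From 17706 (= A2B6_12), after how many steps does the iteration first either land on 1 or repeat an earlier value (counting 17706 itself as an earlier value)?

17706 = (10,2,11,6)_12 → 10⁴ + 2⁴ + 11⁴ + 6⁴ = 10000 + 16 + 14641 + 1296 = 25953
25953 = (1,3,0,2,9)_12 → 1⁴ + 3⁴ + 0⁴ + 2⁴ + 9⁴ = 1 + 81 + 0 + 16 + 6561 = 6659
6659 = (3,10,2,11)_12 → 3⁴ + 10⁴ + 2⁴ + 11⁴ = 81 + 10000 + 16 + 14641 = 24738
24738 = (1,2,3,9,6)_12 → 1⁴ + 2⁴ + 3⁴ + 9⁴ + 6⁴ = 1 + 16 + 81 + 6561 + 1296 = 7955
7955 = (4,7,2,11)_12 → 4⁴ + 7⁴ + 2⁴ + 11⁴ = 256 + 2401 + 16 + 14641 = 17314
17314 = (10,0,2,10)_12 → 10⁴ + 0⁴ + 2⁴ + 10⁴ = 10000 + 0 + 16 + 10000 = 20016
20016 = (11,7,0,0)_12 → 11⁴ + 7⁴ + 0⁴ + 0⁴ = 14641 + 2401 + 0 + 0 = 17042
17042 = (9,10,4,2)_12 → 9⁴ + 10⁴ + 4⁴ + 2⁴ = 6561 + 10000 + 256 + 16 = 16833
16833 = (9,8,10,9)_12 → 9⁴ + 8⁴ + 10⁴ + 9⁴ = 6561 + 4096 + 10000 + 6561 = 27218
27218 = (1,3,9,0,2)_12 → 1⁴ + 3⁴ + 9⁴ + 0⁴ + 2⁴ = 1 + 81 + 6561 + 0 + 16 = 6659  — 6659 repeats.
That took 10 steps.

10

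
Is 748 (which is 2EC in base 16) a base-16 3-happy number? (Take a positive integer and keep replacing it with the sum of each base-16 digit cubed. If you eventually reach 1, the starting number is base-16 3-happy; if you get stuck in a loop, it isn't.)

base-16 3-happy

748 = (2,14,12)_16 → 2³ + 14³ + 12³ = 4480
4480 = (1,1,8,0)_16 → 1³ + 1³ + 8³ + 0³ = 514
514 = (2,0,2)_16 → 2³ + 0³ + 2³ = 16
16 = (1,0)_16 → 1³ + 0³ = 1  — reached 1.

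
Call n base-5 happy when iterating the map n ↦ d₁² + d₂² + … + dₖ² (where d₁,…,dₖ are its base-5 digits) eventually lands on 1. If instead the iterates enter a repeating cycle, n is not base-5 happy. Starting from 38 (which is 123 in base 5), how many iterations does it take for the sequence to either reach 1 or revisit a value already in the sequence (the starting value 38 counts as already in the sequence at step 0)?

6

38 = (1,2,3)_5 → 1² + 2² + 3² = 1 + 4 + 9 = 14
14 = (2,4)_5 → 2² + 4² = 4 + 16 = 20
20 = (4,0)_5 → 4² + 0² = 16 + 0 = 16
16 = (3,1)_5 → 3² + 1² = 9 + 1 = 10
10 = (2,0)_5 → 2² + 0² = 4 + 0 = 4
4 = (4)_5 → 4² = 16  — 16 repeats.
That took 6 steps.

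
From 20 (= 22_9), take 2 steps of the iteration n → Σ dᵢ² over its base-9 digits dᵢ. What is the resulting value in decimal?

64

20 = (2,2)_9 → 2² + 2² = 8
8 = (8)_9 → 8² = 64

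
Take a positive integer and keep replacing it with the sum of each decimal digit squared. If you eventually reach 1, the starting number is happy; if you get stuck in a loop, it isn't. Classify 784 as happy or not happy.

happy

784 → 7² + 8² + 4² = 129
129 → 1² + 2² + 9² = 86
86 → 8² + 6² = 100
100 → 1² + 0² + 0² = 1  — reached 1.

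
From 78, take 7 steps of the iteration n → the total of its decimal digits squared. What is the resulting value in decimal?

58

78 → 113
113 → 11
11 → 2
2 → 4
4 → 16
16 → 37
37 → 58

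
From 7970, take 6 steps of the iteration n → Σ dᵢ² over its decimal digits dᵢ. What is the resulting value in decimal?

7970 → 7² + 9² + 7² + 0² = 49 + 81 + 49 + 0 = 179
179 → 1² + 7² + 9² = 1 + 49 + 81 = 131
131 → 1² + 3² + 1² = 1 + 9 + 1 = 11
11 → 1² + 1² = 1 + 1 = 2
2 → 2² = 4
4 → 4² = 16

16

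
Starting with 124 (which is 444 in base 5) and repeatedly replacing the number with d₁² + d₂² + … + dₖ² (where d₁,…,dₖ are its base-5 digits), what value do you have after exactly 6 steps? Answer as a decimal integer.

124 = (4,4,4)_5 → 4² + 4² + 4² = 16 + 16 + 16 = 48
48 = (1,4,3)_5 → 1² + 4² + 3² = 1 + 16 + 9 = 26
26 = (1,0,1)_5 → 1² + 0² + 1² = 1 + 0 + 1 = 2
2 = (2)_5 → 2² = 4
4 = (4)_5 → 4² = 16
16 = (3,1)_5 → 3² + 1² = 9 + 1 = 10

10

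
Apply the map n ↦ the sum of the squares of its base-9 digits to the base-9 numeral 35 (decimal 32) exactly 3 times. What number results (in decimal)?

52

32 = (3,5)_9 → 3² + 5² = 34
34 = (3,7)_9 → 3² + 7² = 58
58 = (6,4)_9 → 6² + 4² = 52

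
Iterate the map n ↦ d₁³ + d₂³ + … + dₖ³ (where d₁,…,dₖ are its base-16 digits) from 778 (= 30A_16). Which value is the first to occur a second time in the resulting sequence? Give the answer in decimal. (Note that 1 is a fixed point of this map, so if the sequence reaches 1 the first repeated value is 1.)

1456

778 = (3,0,10)_16 → 3³ + 0³ + 10³ = 1027
1027 = (4,0,3)_16 → 4³ + 0³ + 3³ = 91
91 = (5,11)_16 → 5³ + 11³ = 1456
1456 = (5,11,0)_16 → 5³ + 11³ + 0³ = 1456  — 1456 already appeared earlier.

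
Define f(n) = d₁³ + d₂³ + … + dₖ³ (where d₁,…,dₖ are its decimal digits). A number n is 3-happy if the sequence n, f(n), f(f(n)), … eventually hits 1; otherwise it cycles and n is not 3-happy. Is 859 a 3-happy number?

859 → 8³ + 5³ + 9³ = 1366
1366 → 1³ + 3³ + 6³ + 6³ = 460
460 → 4³ + 6³ + 0³ = 280
280 → 2³ + 8³ + 0³ = 520
520 → 5³ + 2³ + 0³ = 133
133 → 1³ + 3³ + 3³ = 55
55 → 5³ + 5³ = 250
250 → 2³ + 5³ + 0³ = 133  — 133 already seen; the sequence cycles without reaching 1.

not 3-happy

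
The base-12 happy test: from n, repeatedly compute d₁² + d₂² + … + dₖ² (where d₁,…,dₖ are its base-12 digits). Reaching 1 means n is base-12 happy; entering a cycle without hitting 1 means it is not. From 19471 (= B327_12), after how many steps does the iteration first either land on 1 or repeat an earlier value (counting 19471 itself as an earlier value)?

6

19471 = (11,3,2,7)_12 → 11² + 3² + 2² + 7² = 183
183 = (1,3,3)_12 → 1² + 3² + 3² = 19
19 = (1,7)_12 → 1² + 7² = 50
50 = (4,2)_12 → 4² + 2² = 20
20 = (1,8)_12 → 1² + 8² = 65
65 = (5,5)_12 → 5² + 5² = 50  — 50 repeats.
That took 6 steps.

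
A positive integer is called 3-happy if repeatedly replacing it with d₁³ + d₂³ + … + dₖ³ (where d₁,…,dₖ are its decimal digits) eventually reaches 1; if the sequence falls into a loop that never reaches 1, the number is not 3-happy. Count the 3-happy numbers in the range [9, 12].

1

9: 9 → 729 → 1080 → 513 → 153 → 153  (repeats 153)
10: 10 → 1  (reaches 1)
11: 11 → 2 → 8 → 512 → 134 → 92 → 737 → 713 → 371 → 371  (repeats 371)
12: 12 → 9 → 729 → 1080 → 513 → 153 → 153  (repeats 153)
3-happy: 10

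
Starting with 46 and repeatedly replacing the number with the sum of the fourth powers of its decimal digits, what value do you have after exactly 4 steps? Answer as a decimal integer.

46 → 4⁴ + 6⁴ = 1552
1552 → 1⁴ + 5⁴ + 5⁴ + 2⁴ = 1267
1267 → 1⁴ + 2⁴ + 6⁴ + 7⁴ = 3714
3714 → 3⁴ + 7⁴ + 1⁴ + 4⁴ = 2739

2739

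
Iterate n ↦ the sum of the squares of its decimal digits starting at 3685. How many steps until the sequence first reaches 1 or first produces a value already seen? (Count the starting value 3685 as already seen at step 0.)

12

3685 → 3² + 6² + 8² + 5² = 9 + 36 + 64 + 25 = 134
134 → 1² + 3² + 4² = 1 + 9 + 16 = 26
26 → 2² + 6² = 4 + 36 = 40
40 → 4² + 0² = 16 + 0 = 16
16 → 1² + 6² = 1 + 36 = 37
37 → 3² + 7² = 9 + 49 = 58
58 → 5² + 8² = 25 + 64 = 89
89 → 8² + 9² = 64 + 81 = 145
145 → 1² + 4² + 5² = 1 + 16 + 25 = 42
42 → 4² + 2² = 16 + 4 = 20
20 → 2² + 0² = 4 + 0 = 4
4 → 4² = 16  — 16 repeats.
That took 12 steps.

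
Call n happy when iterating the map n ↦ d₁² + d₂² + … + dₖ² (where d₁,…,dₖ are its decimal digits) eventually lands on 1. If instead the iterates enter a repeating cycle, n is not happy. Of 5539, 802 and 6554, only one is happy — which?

5539: 5539 → 140 → 17 → 50 → 25 → 29 → 85 → 89 → 145 → 42 → 20 → 4 → 16 → 37 → 58 → 89  — repeats 89 (not happy)
802: 802 → 68 → 100 → 1  — reaches 1 (happy)
6554: 6554 → 102 → 5 → 25 → 29 → 85 → 89 → 145 → 42 → 20 → 4 → 16 → 37 → 58 → 89  — repeats 89 (not happy)

802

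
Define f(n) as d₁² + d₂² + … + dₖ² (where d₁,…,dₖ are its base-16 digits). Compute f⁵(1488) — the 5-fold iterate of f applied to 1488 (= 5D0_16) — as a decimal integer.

29

1488 = (5,13,0)_16 → 5² + 13² + 0² = 194
194 = (12,2)_16 → 12² + 2² = 148
148 = (9,4)_16 → 9² + 4² = 97
97 = (6,1)_16 → 6² + 1² = 37
37 = (2,5)_16 → 2² + 5² = 29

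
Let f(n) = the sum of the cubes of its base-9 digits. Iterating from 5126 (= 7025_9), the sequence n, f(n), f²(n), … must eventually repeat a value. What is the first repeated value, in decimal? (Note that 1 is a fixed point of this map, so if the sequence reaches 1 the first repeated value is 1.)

476

5126 = (7,0,2,5)_9 → 7³ + 0³ + 2³ + 5³ = 343 + 0 + 8 + 125 = 476
476 = (5,7,8)_9 → 5³ + 7³ + 8³ = 125 + 343 + 512 = 980
980 = (1,3,0,8)_9 → 1³ + 3³ + 0³ + 8³ = 1 + 27 + 0 + 512 = 540
540 = (6,6,0)_9 → 6³ + 6³ + 0³ = 216 + 216 + 0 = 432
432 = (5,3,0)_9 → 5³ + 3³ + 0³ = 125 + 27 + 0 = 152
152 = (1,7,8)_9 → 1³ + 7³ + 8³ = 1 + 343 + 512 = 856
856 = (1,1,5,1)_9 → 1³ + 1³ + 5³ + 1³ = 1 + 1 + 125 + 1 = 128
128 = (1,5,2)_9 → 1³ + 5³ + 2³ = 1 + 125 + 8 = 134
134 = (1,5,8)_9 → 1³ + 5³ + 8³ = 1 + 125 + 512 = 638
638 = (7,7,8)_9 → 7³ + 7³ + 8³ = 343 + 343 + 512 = 1198
1198 = (1,5,7,1)_9 → 1³ + 5³ + 7³ + 1³ = 1 + 125 + 343 + 1 = 470
470 = (5,7,2)_9 → 5³ + 7³ + 2³ = 125 + 343 + 8 = 476  — 476 already appeared earlier.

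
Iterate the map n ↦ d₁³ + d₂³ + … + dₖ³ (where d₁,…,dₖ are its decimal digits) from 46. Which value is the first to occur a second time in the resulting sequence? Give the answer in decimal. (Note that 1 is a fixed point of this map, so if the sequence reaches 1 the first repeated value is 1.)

46 → 4³ + 6³ = 64 + 216 = 280
280 → 2³ + 8³ + 0³ = 8 + 512 + 0 = 520
520 → 5³ + 2³ + 0³ = 125 + 8 + 0 = 133
133 → 1³ + 3³ + 3³ = 1 + 27 + 27 = 55
55 → 5³ + 5³ = 125 + 125 = 250
250 → 2³ + 5³ + 0³ = 8 + 125 + 0 = 133  — 133 already appeared earlier.

133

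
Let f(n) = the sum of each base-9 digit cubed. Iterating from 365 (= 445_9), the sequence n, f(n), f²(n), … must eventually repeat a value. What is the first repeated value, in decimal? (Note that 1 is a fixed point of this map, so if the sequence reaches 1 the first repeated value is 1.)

365 = (4,4,5)_9 → 4³ + 4³ + 5³ = 253
253 = (3,1,1)_9 → 3³ + 1³ + 1³ = 29
29 = (3,2)_9 → 3³ + 2³ = 35
35 = (3,8)_9 → 3³ + 8³ = 539
539 = (6,5,8)_9 → 6³ + 5³ + 8³ = 853
853 = (1,1,4,7)_9 → 1³ + 1³ + 4³ + 7³ = 409
409 = (5,0,4)_9 → 5³ + 0³ + 4³ = 189
189 = (2,3,0)_9 → 2³ + 3³ + 0³ = 35  — 35 already appeared earlier.

35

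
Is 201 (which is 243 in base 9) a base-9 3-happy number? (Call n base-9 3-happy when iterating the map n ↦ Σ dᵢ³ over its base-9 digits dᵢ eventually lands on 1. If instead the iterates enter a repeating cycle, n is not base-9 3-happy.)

201 = (2,4,3)_9 → 2³ + 4³ + 3³ = 99
99 = (1,2,0)_9 → 1³ + 2³ + 0³ = 9
9 = (1,0)_9 → 1³ + 0³ = 1  — reached 1.

base-9 3-happy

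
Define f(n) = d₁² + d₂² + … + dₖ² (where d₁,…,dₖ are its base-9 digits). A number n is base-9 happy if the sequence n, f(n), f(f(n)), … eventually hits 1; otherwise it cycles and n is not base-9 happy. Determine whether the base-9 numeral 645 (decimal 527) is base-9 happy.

527 = (6,4,5)_9 → 6² + 4² + 5² = 77
77 = (8,5)_9 → 8² + 5² = 89
89 = (1,0,8)_9 → 1² + 0² + 8² = 65
65 = (7,2)_9 → 7² + 2² = 53
53 = (5,8)_9 → 5² + 8² = 89  — 89 already seen; the sequence cycles without reaching 1.

not base-9 happy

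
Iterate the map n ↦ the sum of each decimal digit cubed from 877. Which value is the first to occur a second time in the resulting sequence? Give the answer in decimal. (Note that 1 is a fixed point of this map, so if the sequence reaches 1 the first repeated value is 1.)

877 → 8³ + 7³ + 7³ = 1198
1198 → 1³ + 1³ + 9³ + 8³ = 1243
1243 → 1³ + 2³ + 4³ + 3³ = 100
100 → 1³ + 0³ + 0³ = 1  — reached the fixed point 1.
1 → 1, so 1 is the first repeated value.

1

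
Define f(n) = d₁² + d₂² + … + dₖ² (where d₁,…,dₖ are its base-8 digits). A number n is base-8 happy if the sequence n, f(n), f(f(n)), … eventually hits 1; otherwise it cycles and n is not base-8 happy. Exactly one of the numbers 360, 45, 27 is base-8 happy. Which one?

27

360: 360 → 50 → 40 → 25 → 10 → 5 → 25  — repeats 25 (not base-8 happy)
45: 45 → 50 → 40 → 25 → 10 → 5 → 25  — repeats 25 (not base-8 happy)
27: 27 → 18 → 8 → 1  — reaches 1 (base-8 happy)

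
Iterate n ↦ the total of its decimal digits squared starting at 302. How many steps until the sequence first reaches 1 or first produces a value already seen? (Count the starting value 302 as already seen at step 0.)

302 → 13
13 → 10
10 → 1  — reached 1.
That took 3 steps.

3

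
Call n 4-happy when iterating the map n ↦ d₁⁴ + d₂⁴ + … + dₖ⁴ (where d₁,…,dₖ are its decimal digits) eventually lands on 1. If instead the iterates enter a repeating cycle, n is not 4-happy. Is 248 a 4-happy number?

248 → 2⁴ + 4⁴ + 8⁴ = 4368
4368 → 4⁴ + 3⁴ + 6⁴ + 8⁴ = 5729
5729 → 5⁴ + 7⁴ + 2⁴ + 9⁴ = 9603
9603 → 9⁴ + 6⁴ + 0⁴ + 3⁴ = 7938
7938 → 7⁴ + 9⁴ + 3⁴ + 8⁴ = 13139
13139 → 1⁴ + 3⁴ + 1⁴ + 3⁴ + 9⁴ = 6725
6725 → 6⁴ + 7⁴ + 2⁴ + 5⁴ = 4338
4338 → 4⁴ + 3⁴ + 3⁴ + 8⁴ = 4514
4514 → 4⁴ + 5⁴ + 1⁴ + 4⁴ = 1138
1138 → 1⁴ + 1⁴ + 3⁴ + 8⁴ = 4179
4179 → 4⁴ + 1⁴ + 7⁴ + 9⁴ = 9219
9219 → 9⁴ + 2⁴ + 1⁴ + 9⁴ = 13139  — 13139 already seen; the sequence cycles without reaching 1.

not 4-happy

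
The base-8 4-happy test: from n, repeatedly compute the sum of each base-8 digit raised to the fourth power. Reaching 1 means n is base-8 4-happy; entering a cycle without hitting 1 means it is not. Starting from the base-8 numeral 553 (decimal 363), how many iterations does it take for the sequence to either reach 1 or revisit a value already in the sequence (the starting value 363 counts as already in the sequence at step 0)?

11

363 = (5,5,3)_8 → 5⁴ + 5⁴ + 3⁴ = 1331
1331 = (2,4,6,3)_8 → 2⁴ + 4⁴ + 6⁴ + 3⁴ = 1649
1649 = (3,1,6,1)_8 → 3⁴ + 1⁴ + 6⁴ + 1⁴ = 1379
1379 = (2,5,4,3)_8 → 2⁴ + 5⁴ + 4⁴ + 3⁴ = 978
978 = (1,7,2,2)_8 → 1⁴ + 7⁴ + 2⁴ + 2⁴ = 2434
2434 = (4,6,0,2)_8 → 4⁴ + 6⁴ + 0⁴ + 2⁴ = 1568
1568 = (3,0,4,0)_8 → 3⁴ + 0⁴ + 4⁴ + 0⁴ = 337
337 = (5,2,1)_8 → 5⁴ + 2⁴ + 1⁴ = 642
642 = (1,2,0,2)_8 → 1⁴ + 2⁴ + 0⁴ + 2⁴ = 33
33 = (4,1)_8 → 4⁴ + 1⁴ = 257
257 = (4,0,1)_8 → 4⁴ + 0⁴ + 1⁴ = 257  — 257 repeats.
That took 11 steps.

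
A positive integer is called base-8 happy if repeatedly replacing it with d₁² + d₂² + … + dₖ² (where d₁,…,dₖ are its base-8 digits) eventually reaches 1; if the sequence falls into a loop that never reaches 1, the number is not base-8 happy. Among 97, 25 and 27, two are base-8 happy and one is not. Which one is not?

25

97: 97 → 18 → 8 → 1  — reaches 1 (base-8 happy)
25: 25 → 10 → 5 → 25  — repeats 25 (not base-8 happy)
27: 27 → 18 → 8 → 1  — reaches 1 (base-8 happy)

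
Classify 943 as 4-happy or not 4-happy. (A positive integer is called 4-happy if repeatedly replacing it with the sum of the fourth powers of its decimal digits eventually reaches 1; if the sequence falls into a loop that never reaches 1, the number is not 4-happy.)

not 4-happy

943 → 9⁴ + 4⁴ + 3⁴ = 6561 + 256 + 81 = 6898
6898 → 6⁴ + 8⁴ + 9⁴ + 8⁴ = 1296 + 4096 + 6561 + 4096 = 16049
16049 → 1⁴ + 6⁴ + 0⁴ + 4⁴ + 9⁴ = 1 + 1296 + 0 + 256 + 6561 = 8114
8114 → 8⁴ + 1⁴ + 1⁴ + 4⁴ = 4096 + 1 + 1 + 256 = 4354
4354 → 4⁴ + 3⁴ + 5⁴ + 4⁴ = 256 + 81 + 625 + 256 = 1218
1218 → 1⁴ + 2⁴ + 1⁴ + 8⁴ = 1 + 16 + 1 + 4096 = 4114
4114 → 4⁴ + 1⁴ + 1⁴ + 4⁴ = 256 + 1 + 1 + 256 = 514
514 → 5⁴ + 1⁴ + 4⁴ = 625 + 1 + 256 = 882
882 → 8⁴ + 8⁴ + 2⁴ = 4096 + 4096 + 16 = 8208
8208 → 8⁴ + 2⁴ + 0⁴ + 8⁴ = 4096 + 16 + 0 + 4096 = 8208  — 8208 already seen; the sequence cycles without reaching 1.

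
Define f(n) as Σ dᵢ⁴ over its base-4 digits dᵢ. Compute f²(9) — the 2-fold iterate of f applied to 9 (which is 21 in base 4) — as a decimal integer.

9 = (2,1)_4 → 2⁴ + 1⁴ = 17
17 = (1,0,1)_4 → 1⁴ + 0⁴ + 1⁴ = 2

2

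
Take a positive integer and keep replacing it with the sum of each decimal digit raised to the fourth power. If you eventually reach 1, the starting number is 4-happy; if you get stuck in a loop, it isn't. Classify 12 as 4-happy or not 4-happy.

not 4-happy

12 → 1⁴ + 2⁴ = 1 + 16 = 17
17 → 1⁴ + 7⁴ = 1 + 2401 = 2402
2402 → 2⁴ + 4⁴ + 0⁴ + 2⁴ = 16 + 256 + 0 + 16 = 288
288 → 2⁴ + 8⁴ + 8⁴ = 16 + 4096 + 4096 = 8208
8208 → 8⁴ + 2⁴ + 0⁴ + 8⁴ = 4096 + 16 + 0 + 4096 = 8208  — 8208 already seen; the sequence cycles without reaching 1.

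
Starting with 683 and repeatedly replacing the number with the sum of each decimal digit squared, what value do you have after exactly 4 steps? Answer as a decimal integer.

683 → 109
109 → 82
82 → 68
68 → 100

100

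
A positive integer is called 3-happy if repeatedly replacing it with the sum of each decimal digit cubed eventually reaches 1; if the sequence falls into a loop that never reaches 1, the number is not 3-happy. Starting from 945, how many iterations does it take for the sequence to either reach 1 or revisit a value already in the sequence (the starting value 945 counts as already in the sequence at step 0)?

6

945 → 9³ + 4³ + 5³ = 729 + 64 + 125 = 918
918 → 9³ + 1³ + 8³ = 729 + 1 + 512 = 1242
1242 → 1³ + 2³ + 4³ + 2³ = 1 + 8 + 64 + 8 = 81
81 → 8³ + 1³ = 512 + 1 = 513
513 → 5³ + 1³ + 3³ = 125 + 1 + 27 = 153
153 → 1³ + 5³ + 3³ = 1 + 125 + 27 = 153  — 153 repeats.
That took 6 steps.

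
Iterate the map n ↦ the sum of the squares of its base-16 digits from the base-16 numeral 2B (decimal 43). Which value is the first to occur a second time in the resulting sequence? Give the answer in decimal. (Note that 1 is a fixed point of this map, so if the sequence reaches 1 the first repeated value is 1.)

43 = (2,11)_16 → 2² + 11² = 4 + 121 = 125
125 = (7,13)_16 → 7² + 13² = 49 + 169 = 218
218 = (13,10)_16 → 13² + 10² = 169 + 100 = 269
269 = (1,0,13)_16 → 1² + 0² + 13² = 1 + 0 + 169 = 170
170 = (10,10)_16 → 10² + 10² = 100 + 100 = 200
200 = (12,8)_16 → 12² + 8² = 144 + 64 = 208
208 = (13,0)_16 → 13² + 0² = 169 + 0 = 169
169 = (10,9)_16 → 10² + 9² = 100 + 81 = 181
181 = (11,5)_16 → 11² + 5² = 121 + 25 = 146
146 = (9,2)_16 → 9² + 2² = 81 + 4 = 85
85 = (5,5)_16 → 5² + 5² = 25 + 25 = 50
50 = (3,2)_16 → 3² + 2² = 9 + 4 = 13
13 = (13)_16 → 13² = 169  — 169 already appeared earlier.

169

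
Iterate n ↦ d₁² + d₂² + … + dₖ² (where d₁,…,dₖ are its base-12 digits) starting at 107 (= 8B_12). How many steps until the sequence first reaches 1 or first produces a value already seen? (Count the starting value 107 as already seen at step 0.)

107 = (8,11)_12 → 8² + 11² = 185
185 = (1,3,5)_12 → 1² + 3² + 5² = 35
35 = (2,11)_12 → 2² + 11² = 125
125 = (10,5)_12 → 10² + 5² = 125  — 125 repeats.
That took 4 steps.

4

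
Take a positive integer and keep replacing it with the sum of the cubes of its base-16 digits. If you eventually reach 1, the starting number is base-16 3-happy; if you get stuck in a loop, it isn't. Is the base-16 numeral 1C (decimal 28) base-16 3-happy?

not base-16 3-happy

28 = (1,12)_16 → 1³ + 12³ = 1729
1729 = (6,12,1)_16 → 6³ + 12³ + 1³ = 1945
1945 = (7,9,9)_16 → 7³ + 9³ + 9³ = 1801
1801 = (7,0,9)_16 → 7³ + 0³ + 9³ = 1072
1072 = (4,3,0)_16 → 4³ + 3³ + 0³ = 91
91 = (5,11)_16 → 5³ + 11³ = 1456
1456 = (5,11,0)_16 → 5³ + 11³ + 0³ = 1456  — 1456 already seen; the sequence cycles without reaching 1.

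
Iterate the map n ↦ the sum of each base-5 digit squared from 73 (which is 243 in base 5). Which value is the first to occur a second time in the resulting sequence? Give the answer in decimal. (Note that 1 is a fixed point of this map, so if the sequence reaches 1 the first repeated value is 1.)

73 = (2,4,3)_5 → 2² + 4² + 3² = 4 + 16 + 9 = 29
29 = (1,0,4)_5 → 1² + 0² + 4² = 1 + 0 + 16 = 17
17 = (3,2)_5 → 3² + 2² = 9 + 4 = 13
13 = (2,3)_5 → 2² + 3² = 4 + 9 = 13  — 13 already appeared earlier.

13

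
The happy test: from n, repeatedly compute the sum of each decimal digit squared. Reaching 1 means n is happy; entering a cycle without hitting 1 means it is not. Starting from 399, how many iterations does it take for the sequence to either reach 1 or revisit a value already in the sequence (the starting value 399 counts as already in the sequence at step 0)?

399 → 3² + 9² + 9² = 9 + 81 + 81 = 171
171 → 1² + 7² + 1² = 1 + 49 + 1 = 51
51 → 5² + 1² = 25 + 1 = 26
26 → 2² + 6² = 4 + 36 = 40
40 → 4² + 0² = 16 + 0 = 16
16 → 1² + 6² = 1 + 36 = 37
37 → 3² + 7² = 9 + 49 = 58
58 → 5² + 8² = 25 + 64 = 89
89 → 8² + 9² = 64 + 81 = 145
145 → 1² + 4² + 5² = 1 + 16 + 25 = 42
42 → 4² + 2² = 16 + 4 = 20
20 → 2² + 0² = 4 + 0 = 4
4 → 4² = 16  — 16 repeats.
That took 13 steps.

13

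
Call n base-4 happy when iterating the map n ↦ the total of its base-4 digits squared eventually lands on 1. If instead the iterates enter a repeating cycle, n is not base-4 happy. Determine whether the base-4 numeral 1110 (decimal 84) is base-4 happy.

84 = (1,1,1,0)_4 → 1² + 1² + 1² + 0² = 1 + 1 + 1 + 0 = 3
3 = (3)_4 → 3² = 9
9 = (2,1)_4 → 2² + 1² = 4 + 1 = 5
5 = (1,1)_4 → 1² + 1² = 1 + 1 = 2
2 = (2)_4 → 2² = 4
4 = (1,0)_4 → 1² + 0² = 1 + 0 = 1  — reached 1.

base-4 happy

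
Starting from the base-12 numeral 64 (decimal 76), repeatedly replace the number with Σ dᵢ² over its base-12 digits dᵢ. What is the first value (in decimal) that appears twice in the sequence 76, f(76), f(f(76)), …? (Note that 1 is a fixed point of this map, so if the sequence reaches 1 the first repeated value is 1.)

25

76 = (6,4)_12 → 52
52 = (4,4)_12 → 32
32 = (2,8)_12 → 68
68 = (5,8)_12 → 89
89 = (7,5)_12 → 74
74 = (6,2)_12 → 40
40 = (3,4)_12 → 25
25 = (2,1)_12 → 5
5 = (5)_12 → 25  — 25 already appeared earlier.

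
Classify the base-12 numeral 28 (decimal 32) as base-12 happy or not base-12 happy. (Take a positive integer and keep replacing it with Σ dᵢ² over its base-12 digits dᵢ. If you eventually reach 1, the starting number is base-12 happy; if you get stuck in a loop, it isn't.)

32 = (2,8)_12 → 2² + 8² = 4 + 64 = 68
68 = (5,8)_12 → 5² + 8² = 25 + 64 = 89
89 = (7,5)_12 → 7² + 5² = 49 + 25 = 74
74 = (6,2)_12 → 6² + 2² = 36 + 4 = 40
40 = (3,4)_12 → 3² + 4² = 9 + 16 = 25
25 = (2,1)_12 → 2² + 1² = 4 + 1 = 5
5 = (5)_12 → 5² = 25  — 25 already seen; the sequence cycles without reaching 1.

not base-12 happy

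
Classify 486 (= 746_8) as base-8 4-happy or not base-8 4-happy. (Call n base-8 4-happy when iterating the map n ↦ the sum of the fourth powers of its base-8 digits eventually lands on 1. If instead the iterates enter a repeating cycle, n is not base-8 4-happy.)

not base-8 4-happy

486 = (7,4,6)_8 → 3953
3953 = (7,5,6,1)_8 → 4323
4323 = (1,0,3,4,3)_8 → 419
419 = (6,4,3)_8 → 1633
1633 = (3,1,4,1)_8 → 339
339 = (5,2,3)_8 → 722
722 = (1,3,2,2)_8 → 114
114 = (1,6,2)_8 → 1313
1313 = (2,4,4,1)_8 → 529
529 = (1,0,2,1)_8 → 18
18 = (2,2)_8 → 32
32 = (4,0)_8 → 256
256 = (4,0,0)_8 → 256  — 256 already seen; the sequence cycles without reaching 1.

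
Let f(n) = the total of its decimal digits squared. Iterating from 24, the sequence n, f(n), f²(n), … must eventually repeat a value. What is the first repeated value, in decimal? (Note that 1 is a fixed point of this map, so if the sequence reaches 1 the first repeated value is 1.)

24 → 2² + 4² = 4 + 16 = 20
20 → 2² + 0² = 4 + 0 = 4
4 → 4² = 16
16 → 1² + 6² = 1 + 36 = 37
37 → 3² + 7² = 9 + 49 = 58
58 → 5² + 8² = 25 + 64 = 89
89 → 8² + 9² = 64 + 81 = 145
145 → 1² + 4² + 5² = 1 + 16 + 25 = 42
42 → 4² + 2² = 16 + 4 = 20  — 20 already appeared earlier.

20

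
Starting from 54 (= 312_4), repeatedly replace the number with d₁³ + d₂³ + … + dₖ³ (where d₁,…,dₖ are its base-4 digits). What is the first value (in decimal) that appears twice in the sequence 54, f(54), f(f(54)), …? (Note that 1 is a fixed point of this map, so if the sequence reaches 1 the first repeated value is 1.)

9

54 = (3,1,2)_4 → 3³ + 1³ + 2³ = 36
36 = (2,1,0)_4 → 2³ + 1³ + 0³ = 9
9 = (2,1)_4 → 2³ + 1³ = 9  — 9 already appeared earlier.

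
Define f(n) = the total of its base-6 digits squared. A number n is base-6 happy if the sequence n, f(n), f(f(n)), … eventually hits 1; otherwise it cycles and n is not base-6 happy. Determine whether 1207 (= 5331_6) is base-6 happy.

1207 = (5,3,3,1)_6 → 44
44 = (1,1,2)_6 → 6
6 = (1,0)_6 → 1  — reached 1.

base-6 happy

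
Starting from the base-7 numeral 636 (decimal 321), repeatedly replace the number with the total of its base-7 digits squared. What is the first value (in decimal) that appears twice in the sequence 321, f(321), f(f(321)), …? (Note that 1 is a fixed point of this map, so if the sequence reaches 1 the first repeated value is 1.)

45

321 = (6,3,6)_7 → 81
81 = (1,4,4)_7 → 33
33 = (4,5)_7 → 41
41 = (5,6)_7 → 61
61 = (1,1,5)_7 → 27
27 = (3,6)_7 → 45
45 = (6,3)_7 → 45  — 45 already appeared earlier.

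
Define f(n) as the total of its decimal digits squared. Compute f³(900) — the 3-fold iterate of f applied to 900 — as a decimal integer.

61

900 → 81
81 → 65
65 → 61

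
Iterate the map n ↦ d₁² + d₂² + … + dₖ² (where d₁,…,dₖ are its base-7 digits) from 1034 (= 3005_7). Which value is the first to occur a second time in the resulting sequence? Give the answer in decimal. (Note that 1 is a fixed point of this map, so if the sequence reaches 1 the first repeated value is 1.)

1034 = (3,0,0,5)_7 → 34
34 = (4,6)_7 → 52
52 = (1,0,3)_7 → 10
10 = (1,3)_7 → 10  — 10 already appeared earlier.

10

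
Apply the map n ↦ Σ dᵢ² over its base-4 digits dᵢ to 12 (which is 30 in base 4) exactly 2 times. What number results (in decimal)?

12 = (3,0)_4 → 9
9 = (2,1)_4 → 5

5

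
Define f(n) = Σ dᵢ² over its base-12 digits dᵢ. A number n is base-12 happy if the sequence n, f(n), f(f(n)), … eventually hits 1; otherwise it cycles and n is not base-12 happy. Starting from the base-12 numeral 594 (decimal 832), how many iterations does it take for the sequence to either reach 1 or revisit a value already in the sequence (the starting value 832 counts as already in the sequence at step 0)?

12

832 = (5,9,4)_12 → 122
122 = (10,2)_12 → 104
104 = (8,8)_12 → 128
128 = (10,8)_12 → 164
164 = (1,1,8)_12 → 66
66 = (5,6)_12 → 61
61 = (5,1)_12 → 26
26 = (2,2)_12 → 8
8 = (8)_12 → 64
64 = (5,4)_12 → 41
41 = (3,5)_12 → 34
34 = (2,10)_12 → 104  — 104 repeats.
That took 12 steps.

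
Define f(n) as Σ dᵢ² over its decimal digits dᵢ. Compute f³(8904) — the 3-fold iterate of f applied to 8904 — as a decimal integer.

73

8904 → 8² + 9² + 0² + 4² = 161
161 → 1² + 6² + 1² = 38
38 → 3² + 8² = 73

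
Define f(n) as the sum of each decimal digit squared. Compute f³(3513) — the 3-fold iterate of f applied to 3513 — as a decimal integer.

3513 → 3² + 5² + 1² + 3² = 9 + 25 + 1 + 9 = 44
44 → 4² + 4² = 16 + 16 = 32
32 → 3² + 2² = 9 + 4 = 13

13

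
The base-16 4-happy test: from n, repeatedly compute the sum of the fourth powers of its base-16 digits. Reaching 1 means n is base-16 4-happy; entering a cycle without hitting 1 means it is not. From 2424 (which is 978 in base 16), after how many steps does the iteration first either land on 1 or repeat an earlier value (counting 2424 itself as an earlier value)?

2424 = (9,7,8)_16 → 9⁴ + 7⁴ + 8⁴ = 6561 + 2401 + 4096 = 13058
13058 = (3,3,0,2)_16 → 3⁴ + 3⁴ + 0⁴ + 2⁴ = 81 + 81 + 0 + 16 = 178
178 = (11,2)_16 → 11⁴ + 2⁴ = 14641 + 16 = 14657
14657 = (3,9,4,1)_16 → 3⁴ + 9⁴ + 4⁴ + 1⁴ = 81 + 6561 + 256 + 1 = 6899
6899 = (1,10,15,3)_16 → 1⁴ + 10⁴ + 15⁴ + 3⁴ = 1 + 10000 + 50625 + 81 = 60707
60707 = (14,13,2,3)_16 → 14⁴ + 13⁴ + 2⁴ + 3⁴ = 38416 + 28561 + 16 + 81 = 67074
67074 = (1,0,6,0,2)_16 → 1⁴ + 0⁴ + 6⁴ + 0⁴ + 2⁴ = 1 + 0 + 1296 + 0 + 16 = 1313
1313 = (5,2,1)_16 → 5⁴ + 2⁴ + 1⁴ = 625 + 16 + 1 = 642
642 = (2,8,2)_16 → 2⁴ + 8⁴ + 2⁴ = 16 + 4096 + 16 = 4128
4128 = (1,0,2,0)_16 → 1⁴ + 0⁴ + 2⁴ + 0⁴ = 1 + 0 + 16 + 0 = 17
17 = (1,1)_16 → 1⁴ + 1⁴ = 1 + 1 = 2
2 = (2)_16 → 2⁴ = 16
16 = (1,0)_16 → 1⁴ + 0⁴ = 1 + 0 = 1  — reached 1.
That took 13 steps.

13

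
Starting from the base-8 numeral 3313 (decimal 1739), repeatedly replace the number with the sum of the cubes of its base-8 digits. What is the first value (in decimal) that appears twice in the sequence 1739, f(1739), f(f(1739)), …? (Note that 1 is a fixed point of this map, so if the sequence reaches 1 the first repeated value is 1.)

1

1739 = (3,3,1,3)_8 → 82
82 = (1,2,2)_8 → 17
17 = (2,1)_8 → 9
9 = (1,1)_8 → 2
2 = (2)_8 → 8
8 = (1,0)_8 → 1  — reached the fixed point 1.
1 → 1, so 1 is the first repeated value.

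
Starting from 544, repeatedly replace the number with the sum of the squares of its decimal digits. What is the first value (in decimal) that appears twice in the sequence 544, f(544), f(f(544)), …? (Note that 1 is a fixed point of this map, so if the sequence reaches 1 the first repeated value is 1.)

37

544 → 5² + 4² + 4² = 25 + 16 + 16 = 57
57 → 5² + 7² = 25 + 49 = 74
74 → 7² + 4² = 49 + 16 = 65
65 → 6² + 5² = 36 + 25 = 61
61 → 6² + 1² = 36 + 1 = 37
37 → 3² + 7² = 9 + 49 = 58
58 → 5² + 8² = 25 + 64 = 89
89 → 8² + 9² = 64 + 81 = 145
145 → 1² + 4² + 5² = 1 + 16 + 25 = 42
42 → 4² + 2² = 16 + 4 = 20
20 → 2² + 0² = 4 + 0 = 4
4 → 4² = 16
16 → 1² + 6² = 1 + 36 = 37  — 37 already appeared earlier.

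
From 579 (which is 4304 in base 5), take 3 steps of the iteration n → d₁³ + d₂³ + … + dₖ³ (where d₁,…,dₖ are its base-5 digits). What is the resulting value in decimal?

579 = (4,3,0,4)_5 → 4³ + 3³ + 0³ + 4³ = 64 + 27 + 0 + 64 = 155
155 = (1,1,1,0)_5 → 1³ + 1³ + 1³ + 0³ = 1 + 1 + 1 + 0 = 3
3 = (3)_5 → 3³ = 27

27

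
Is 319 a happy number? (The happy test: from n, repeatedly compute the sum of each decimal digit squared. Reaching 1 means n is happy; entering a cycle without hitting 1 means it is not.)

319 → 3² + 1² + 9² = 9 + 1 + 81 = 91
91 → 9² + 1² = 81 + 1 = 82
82 → 8² + 2² = 64 + 4 = 68
68 → 6² + 8² = 36 + 64 = 100
100 → 1² + 0² + 0² = 1 + 0 + 0 = 1  — reached 1.

happy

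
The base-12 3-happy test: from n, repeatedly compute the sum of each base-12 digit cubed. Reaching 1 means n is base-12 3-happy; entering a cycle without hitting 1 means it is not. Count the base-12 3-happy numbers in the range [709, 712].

3

709: 709 → 1396 → 1305 → 1458 → 1217 → 762 → 368 → 736 → 190 → 1028 → 856 → 1520 → 1728 → 1  (reaches 1)
710: 710 → 1403 → 2572 → 1190 → 547 → 1099 → 1029 → 1073 → 593 → 190 → 1028 → 856 → 1520 → 1728 → 1  (reaches 1)
711: 711 → 1422 → 1945 → 219 → 244 → 577 → 65 → 250 → 1513 → 1217 → 762 → 368 → 736 → 190 → 1028 → 856 → 1520 → 1728 → 1  (reaches 1)
712: 712 → 1459 → 1344 → 793 → 342 → 288 → 8 → 512 → 755 → 1464 → 1008 → 343 → 415 → 1351 → 1136 → 1855 → 1344  (repeats 1344)
base-12 3-happy: 709, 710, 711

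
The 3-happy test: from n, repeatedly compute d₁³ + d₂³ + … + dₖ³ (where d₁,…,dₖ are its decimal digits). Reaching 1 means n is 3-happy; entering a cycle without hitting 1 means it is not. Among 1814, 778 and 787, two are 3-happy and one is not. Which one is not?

1814

1814: 1814 → 578 → 980 → 1241 → 74 → 407 → 407  — repeats 407 (not 3-happy)
778: 778 → 1198 → 1243 → 100 → 1  — reaches 1 (3-happy)
787: 787 → 1198 → 1243 → 100 → 1  — reaches 1 (3-happy)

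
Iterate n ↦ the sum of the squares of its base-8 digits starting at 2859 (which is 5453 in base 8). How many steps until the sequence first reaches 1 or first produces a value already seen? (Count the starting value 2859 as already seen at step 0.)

2859 = (5,4,5,3)_8 → 5² + 4² + 5² + 3² = 25 + 16 + 25 + 9 = 75
75 = (1,1,3)_8 → 1² + 1² + 3² = 1 + 1 + 9 = 11
11 = (1,3)_8 → 1² + 3² = 1 + 9 = 10
10 = (1,2)_8 → 1² + 2² = 1 + 4 = 5
5 = (5)_8 → 5² = 25
25 = (3,1)_8 → 3² + 1² = 9 + 1 = 10  — 10 repeats.
That took 6 steps.

6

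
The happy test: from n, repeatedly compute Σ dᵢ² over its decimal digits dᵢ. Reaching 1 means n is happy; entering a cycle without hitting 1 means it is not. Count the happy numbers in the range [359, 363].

359: 359 → 115 → 27 → 53 → 34 → 25 → 29 → 85 → 89 → 145 → 42 → 20 → 4 → 16 → 37 → 58 → 89  (repeats 89)
360: 360 → 45 → 41 → 17 → 50 → 25 → 29 → 85 → 89 → 145 → 42 → 20 → 4 → 16 → 37 → 58 → 89  (repeats 89)
361: 361 → 46 → 52 → 29 → 85 → 89 → 145 → 42 → 20 → 4 → 16 → 37 → 58 → 89  (repeats 89)
362: 362 → 49 → 97 → 130 → 10 → 1  (reaches 1)
363: 363 → 54 → 41 → 17 → 50 → 25 → 29 → 85 → 89 → 145 → 42 → 20 → 4 → 16 → 37 → 58 → 89  (repeats 89)
happy: 362

1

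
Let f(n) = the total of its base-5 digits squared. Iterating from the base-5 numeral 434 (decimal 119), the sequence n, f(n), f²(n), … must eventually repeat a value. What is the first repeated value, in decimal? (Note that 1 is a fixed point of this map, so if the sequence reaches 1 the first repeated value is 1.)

119 = (4,3,4)_5 → 4² + 3² + 4² = 16 + 9 + 16 = 41
41 = (1,3,1)_5 → 1² + 3² + 1² = 1 + 9 + 1 = 11
11 = (2,1)_5 → 2² + 1² = 4 + 1 = 5
5 = (1,0)_5 → 1² + 0² = 1 + 0 = 1  — reached the fixed point 1.
1 → 1, so 1 is the first repeated value.

1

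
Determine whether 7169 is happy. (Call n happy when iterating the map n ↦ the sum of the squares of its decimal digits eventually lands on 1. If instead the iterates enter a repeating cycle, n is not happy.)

happy

7169 → 7² + 1² + 6² + 9² = 167
167 → 1² + 6² + 7² = 86
86 → 8² + 6² = 100
100 → 1² + 0² + 0² = 1  — reached 1.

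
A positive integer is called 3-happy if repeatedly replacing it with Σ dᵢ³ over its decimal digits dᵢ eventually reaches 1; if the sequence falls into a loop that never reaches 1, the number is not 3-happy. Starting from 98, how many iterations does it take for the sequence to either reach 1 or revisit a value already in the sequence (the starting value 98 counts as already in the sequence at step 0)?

98 → 9³ + 8³ = 1241
1241 → 1³ + 2³ + 4³ + 1³ = 74
74 → 7³ + 4³ = 407
407 → 4³ + 0³ + 7³ = 407  — 407 repeats.
That took 4 steps.

4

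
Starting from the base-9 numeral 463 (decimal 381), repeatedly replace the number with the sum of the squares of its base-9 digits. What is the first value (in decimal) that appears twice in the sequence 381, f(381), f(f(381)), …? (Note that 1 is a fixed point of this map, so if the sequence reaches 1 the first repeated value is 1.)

381 = (4,6,3)_9 → 4² + 6² + 3² = 16 + 36 + 9 = 61
61 = (6,7)_9 → 6² + 7² = 36 + 49 = 85
85 = (1,0,4)_9 → 1² + 0² + 4² = 1 + 0 + 16 = 17
17 = (1,8)_9 → 1² + 8² = 1 + 64 = 65
65 = (7,2)_9 → 7² + 2² = 49 + 4 = 53
53 = (5,8)_9 → 5² + 8² = 25 + 64 = 89
89 = (1,0,8)_9 → 1² + 0² + 8² = 1 + 0 + 64 = 65  — 65 already appeared earlier.

65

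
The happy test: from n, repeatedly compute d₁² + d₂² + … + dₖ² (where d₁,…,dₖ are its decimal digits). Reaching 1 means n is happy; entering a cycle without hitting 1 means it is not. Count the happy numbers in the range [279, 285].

279: 279 → 134 → 26 → 40 → 16 → 37 → 58 → 89 → 145 → 42 → 20 → 4 → 16  (repeats 16)
280: 280 → 68 → 100 → 1  (reaches 1)
281: 281 → 69 → 117 → 51 → 26 → 40 → 16 → 37 → 58 → 89 → 145 → 42 → 20 → 4 → 16  (repeats 16)
282: 282 → 72 → 53 → 34 → 25 → 29 → 85 → 89 → 145 → 42 → 20 → 4 → 16 → 37 → 58 → 89  (repeats 89)
283: 283 → 77 → 98 → 145 → 42 → 20 → 4 → 16 → 37 → 58 → 89 → 145  (repeats 145)
284: 284 → 84 → 80 → 64 → 52 → 29 → 85 → 89 → 145 → 42 → 20 → 4 → 16 → 37 → 58 → 89  (repeats 89)
285: 285 → 93 → 90 → 81 → 65 → 61 → 37 → 58 → 89 → 145 → 42 → 20 → 4 → 16 → 37  (repeats 37)
happy: 280

1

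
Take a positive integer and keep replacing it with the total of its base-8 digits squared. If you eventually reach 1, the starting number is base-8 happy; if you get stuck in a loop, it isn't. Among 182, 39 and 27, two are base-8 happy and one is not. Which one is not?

39

182: 182 → 76 → 18 → 8 → 1  — reaches 1 (base-8 happy)
39: 39 → 65 → 2 → 4 → 16 → 4  — repeats 4 (not base-8 happy)
27: 27 → 18 → 8 → 1  — reaches 1 (base-8 happy)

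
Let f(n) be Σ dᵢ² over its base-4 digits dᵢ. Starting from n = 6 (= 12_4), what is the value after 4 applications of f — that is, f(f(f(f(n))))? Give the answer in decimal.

6 = (1,2)_4 → 1² + 2² = 5
5 = (1,1)_4 → 1² + 1² = 2
2 = (2)_4 → 2² = 4
4 = (1,0)_4 → 1² + 0² = 1

1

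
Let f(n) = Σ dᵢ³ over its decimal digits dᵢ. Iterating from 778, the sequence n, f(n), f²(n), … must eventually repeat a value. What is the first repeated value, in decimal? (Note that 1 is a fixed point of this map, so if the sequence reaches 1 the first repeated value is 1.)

1

778 → 1198
1198 → 1243
1243 → 100
100 → 1  — reached the fixed point 1.
1 → 1, so 1 is the first repeated value.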